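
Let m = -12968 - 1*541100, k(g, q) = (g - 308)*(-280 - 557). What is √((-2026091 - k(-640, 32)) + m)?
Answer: I*√3373635 ≈ 1836.7*I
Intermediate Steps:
k(g, q) = 257796 - 837*g (k(g, q) = (-308 + g)*(-837) = 257796 - 837*g)
m = -554068 (m = -12968 - 541100 = -554068)
√((-2026091 - k(-640, 32)) + m) = √((-2026091 - (257796 - 837*(-640))) - 554068) = √((-2026091 - (257796 + 535680)) - 554068) = √((-2026091 - 1*793476) - 554068) = √((-2026091 - 793476) - 554068) = √(-2819567 - 554068) = √(-3373635) = I*√3373635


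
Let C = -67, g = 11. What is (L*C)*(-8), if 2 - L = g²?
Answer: -63784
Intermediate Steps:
L = -119 (L = 2 - 1*11² = 2 - 1*121 = 2 - 121 = -119)
(L*C)*(-8) = -119*(-67)*(-8) = 7973*(-8) = -63784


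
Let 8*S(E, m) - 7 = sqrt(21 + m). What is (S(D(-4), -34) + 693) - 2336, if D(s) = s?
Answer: -13137/8 + I*sqrt(13)/8 ≈ -1642.1 + 0.45069*I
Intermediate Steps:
S(E, m) = 7/8 + sqrt(21 + m)/8
(S(D(-4), -34) + 693) - 2336 = ((7/8 + sqrt(21 - 34)/8) + 693) - 2336 = ((7/8 + sqrt(-13)/8) + 693) - 2336 = ((7/8 + (I*sqrt(13))/8) + 693) - 2336 = ((7/8 + I*sqrt(13)/8) + 693) - 2336 = (5551/8 + I*sqrt(13)/8) - 2336 = -13137/8 + I*sqrt(13)/8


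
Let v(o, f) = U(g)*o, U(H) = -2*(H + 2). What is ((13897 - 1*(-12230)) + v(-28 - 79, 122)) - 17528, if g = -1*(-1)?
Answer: 9241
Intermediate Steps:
g = 1
U(H) = -4 - 2*H (U(H) = -2*(2 + H) = -4 - 2*H)
v(o, f) = -6*o (v(o, f) = (-4 - 2*1)*o = (-4 - 2)*o = -6*o)
((13897 - 1*(-12230)) + v(-28 - 79, 122)) - 17528 = ((13897 - 1*(-12230)) - 6*(-28 - 79)) - 17528 = ((13897 + 12230) - 6*(-107)) - 17528 = (26127 + 642) - 17528 = 26769 - 17528 = 9241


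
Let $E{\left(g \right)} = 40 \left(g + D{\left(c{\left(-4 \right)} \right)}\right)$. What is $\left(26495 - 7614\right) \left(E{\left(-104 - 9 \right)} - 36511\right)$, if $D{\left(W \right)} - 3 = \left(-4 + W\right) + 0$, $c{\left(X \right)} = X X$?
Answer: $-763377711$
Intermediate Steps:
$c{\left(X \right)} = X^{2}$
$D{\left(W \right)} = -1 + W$ ($D{\left(W \right)} = 3 + \left(\left(-4 + W\right) + 0\right) = 3 + \left(-4 + W\right) = -1 + W$)
$E{\left(g \right)} = 600 + 40 g$ ($E{\left(g \right)} = 40 \left(g - \left(1 - \left(-4\right)^{2}\right)\right) = 40 \left(g + \left(-1 + 16\right)\right) = 40 \left(g + 15\right) = 40 \left(15 + g\right) = 600 + 40 g$)
$\left(26495 - 7614\right) \left(E{\left(-104 - 9 \right)} - 36511\right) = \left(26495 - 7614\right) \left(\left(600 + 40 \left(-104 - 9\right)\right) - 36511\right) = 18881 \left(\left(600 + 40 \left(-113\right)\right) - 36511\right) = 18881 \left(\left(600 - 4520\right) - 36511\right) = 18881 \left(-3920 - 36511\right) = 18881 \left(-40431\right) = -763377711$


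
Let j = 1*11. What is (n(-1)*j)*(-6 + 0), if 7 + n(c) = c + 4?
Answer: 264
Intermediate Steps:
n(c) = -3 + c (n(c) = -7 + (c + 4) = -7 + (4 + c) = -3 + c)
j = 11
(n(-1)*j)*(-6 + 0) = ((-3 - 1)*11)*(-6 + 0) = -4*11*(-6) = -44*(-6) = 264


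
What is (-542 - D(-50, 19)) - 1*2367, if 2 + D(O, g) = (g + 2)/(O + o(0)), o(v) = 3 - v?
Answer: -136608/47 ≈ -2906.6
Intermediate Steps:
D(O, g) = -2 + (2 + g)/(3 + O) (D(O, g) = -2 + (g + 2)/(O + (3 - 1*0)) = -2 + (2 + g)/(O + (3 + 0)) = -2 + (2 + g)/(O + 3) = -2 + (2 + g)/(3 + O))
(-542 - D(-50, 19)) - 1*2367 = (-542 - (-4 + 19 - 2*(-50))/(3 - 50)) - 1*2367 = (-542 - (-4 + 19 + 100)/(-47)) - 2367 = (-542 - (-1)*115/47) - 2367 = (-542 - 1*(-115/47)) - 2367 = (-542 + 115/47) - 2367 = -25359/47 - 2367 = -136608/47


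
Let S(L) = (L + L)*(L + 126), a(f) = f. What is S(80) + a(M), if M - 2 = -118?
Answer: 32844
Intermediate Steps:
M = -116 (M = 2 - 118 = -116)
S(L) = 2*L*(126 + L) (S(L) = (2*L)*(126 + L) = 2*L*(126 + L))
S(80) + a(M) = 2*80*(126 + 80) - 116 = 2*80*206 - 116 = 32960 - 116 = 32844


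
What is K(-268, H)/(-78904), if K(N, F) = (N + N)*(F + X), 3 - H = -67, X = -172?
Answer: -6834/9863 ≈ -0.69289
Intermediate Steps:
H = 70 (H = 3 - 1*(-67) = 3 + 67 = 70)
K(N, F) = 2*N*(-172 + F) (K(N, F) = (N + N)*(F - 172) = (2*N)*(-172 + F) = 2*N*(-172 + F))
K(-268, H)/(-78904) = (2*(-268)*(-172 + 70))/(-78904) = (2*(-268)*(-102))*(-1/78904) = 54672*(-1/78904) = -6834/9863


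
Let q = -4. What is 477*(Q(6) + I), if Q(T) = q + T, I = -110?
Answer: -51516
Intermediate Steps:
Q(T) = -4 + T
477*(Q(6) + I) = 477*((-4 + 6) - 110) = 477*(2 - 110) = 477*(-108) = -51516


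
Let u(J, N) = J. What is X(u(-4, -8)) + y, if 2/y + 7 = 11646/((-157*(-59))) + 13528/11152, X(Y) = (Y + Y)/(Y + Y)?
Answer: 32664853/58490097 ≈ 0.55847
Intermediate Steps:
X(Y) = 1 (X(Y) = (2*Y)/((2*Y)) = (2*Y)*(1/(2*Y)) = 1)
y = -25825244/58490097 (y = 2/(-7 + (11646/((-157*(-59))) + 13528/11152)) = 2/(-7 + (11646/9263 + 13528*(1/11152))) = 2/(-7 + (11646*(1/9263) + 1691/1394)) = 2/(-7 + (11646/9263 + 1691/1394)) = 2/(-7 + 31898257/12912622) = 2/(-58490097/12912622) = 2*(-12912622/58490097) = -25825244/58490097 ≈ -0.44153)
X(u(-4, -8)) + y = 1 - 25825244/58490097 = 32664853/58490097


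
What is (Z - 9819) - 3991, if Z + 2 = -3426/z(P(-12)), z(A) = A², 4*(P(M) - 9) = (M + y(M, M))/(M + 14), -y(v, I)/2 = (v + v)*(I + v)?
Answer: -343136084/24843 ≈ -13812.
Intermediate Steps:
y(v, I) = -4*v*(I + v) (y(v, I) = -2*(v + v)*(I + v) = -2*2*v*(I + v) = -4*v*(I + v))
P(M) = 9 + (M - 8*M²)/(4*(14 + M)) (P(M) = 9 + ((M - 4*M*(M + M))/(M + 14))/4 = 9 + ((M - 4*M*2*M)/(14 + M))/4 = 9 + ((M - 8*M²)/(14 + M))/4 = 9 + (M - 8*M²)/(4*(14 + M)))
Z = -54254/24843 (Z = -2 - 3426*16*(14 - 12)²/(504 - 8*(-12)² + 37*(-12))² = -2 - 3426*64/(504 - 8*144 - 444)² = -2 - 3426*64/(504 - 1152 - 444)² = -2 - 3426/(((¼)*(½)*(-1092))²) = -2 - 3426/((-273/2)²) = -2 - 3426/74529/4 = -2 - 3426*4/74529 = -2 - 4568/24843 = -54254/24843 ≈ -2.1839)
(Z - 9819) - 3991 = (-54254/24843 - 9819) - 3991 = -243987671/24843 - 3991 = -343136084/24843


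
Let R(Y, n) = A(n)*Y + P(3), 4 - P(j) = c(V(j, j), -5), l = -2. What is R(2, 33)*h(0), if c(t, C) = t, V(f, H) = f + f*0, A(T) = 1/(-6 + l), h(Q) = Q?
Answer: 0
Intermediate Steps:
A(T) = -1/8 (A(T) = 1/(-6 - 2) = 1/(-8) = -1/8)
V(f, H) = f (V(f, H) = f + 0 = f)
P(j) = 4 - j
R(Y, n) = 1 - Y/8 (R(Y, n) = -Y/8 + (4 - 1*3) = -Y/8 + (4 - 3) = -Y/8 + 1 = 1 - Y/8)
R(2, 33)*h(0) = (1 - 1/8*2)*0 = (1 - 1/4)*0 = (3/4)*0 = 0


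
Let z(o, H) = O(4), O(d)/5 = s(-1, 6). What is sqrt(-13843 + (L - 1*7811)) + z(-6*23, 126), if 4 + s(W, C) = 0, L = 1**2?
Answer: -20 + I*sqrt(21653) ≈ -20.0 + 147.15*I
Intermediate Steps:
L = 1
s(W, C) = -4 (s(W, C) = -4 + 0 = -4)
O(d) = -20 (O(d) = 5*(-4) = -20)
z(o, H) = -20
sqrt(-13843 + (L - 1*7811)) + z(-6*23, 126) = sqrt(-13843 + (1 - 1*7811)) - 20 = sqrt(-13843 + (1 - 7811)) - 20 = sqrt(-13843 - 7810) - 20 = sqrt(-21653) - 20 = I*sqrt(21653) - 20 = -20 + I*sqrt(21653)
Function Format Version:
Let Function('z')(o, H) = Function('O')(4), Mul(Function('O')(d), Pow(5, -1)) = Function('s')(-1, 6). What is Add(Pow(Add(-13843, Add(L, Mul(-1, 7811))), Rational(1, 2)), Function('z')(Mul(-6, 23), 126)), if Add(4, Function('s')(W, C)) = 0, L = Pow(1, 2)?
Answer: Add(-20, Mul(I, Pow(21653, Rational(1, 2)))) ≈ Add(-20.000, Mul(147.15, I))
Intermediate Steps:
L = 1
Function('s')(W, C) = -4 (Function('s')(W, C) = Add(-4, 0) = -4)
Function('O')(d) = -20 (Function('O')(d) = Mul(5, -4) = -20)
Function('z')(o, H) = -20
Add(Pow(Add(-13843, Add(L, Mul(-1, 7811))), Rational(1, 2)), Function('z')(Mul(-6, 23), 126)) = Add(Pow(Add(-13843, Add(1, Mul(-1, 7811))), Rational(1, 2)), -20) = Add(Pow(Add(-13843, Add(1, -7811)), Rational(1, 2)), -20) = Add(Pow(Add(-13843, -7810), Rational(1, 2)), -20) = Add(Pow(-21653, Rational(1, 2)), -20) = Add(Mul(I, Pow(21653, Rational(1, 2))), -20) = Add(-20, Mul(I, Pow(21653, Rational(1, 2))))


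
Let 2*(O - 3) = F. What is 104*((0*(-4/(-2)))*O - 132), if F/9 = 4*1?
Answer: -13728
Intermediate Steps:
F = 36 (F = 9*(4*1) = 9*4 = 36)
O = 21 (O = 3 + (½)*36 = 3 + 18 = 21)
104*((0*(-4/(-2)))*O - 132) = 104*((0*(-4/(-2)))*21 - 132) = 104*((0*(-4*(-½)))*21 - 132) = 104*((0*2)*21 - 132) = 104*(0*21 - 132) = 104*(0 - 132) = 104*(-132) = -13728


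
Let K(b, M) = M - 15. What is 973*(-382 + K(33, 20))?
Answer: -366821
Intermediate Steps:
K(b, M) = -15 + M
973*(-382 + K(33, 20)) = 973*(-382 + (-15 + 20)) = 973*(-382 + 5) = 973*(-377) = -366821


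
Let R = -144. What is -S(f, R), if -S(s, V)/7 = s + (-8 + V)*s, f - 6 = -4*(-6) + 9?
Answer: -41223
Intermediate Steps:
f = 39 (f = 6 + (-4*(-6) + 9) = 6 + (24 + 9) = 6 + 33 = 39)
S(s, V) = -7*s - 7*s*(-8 + V) (S(s, V) = -7*(s + (-8 + V)*s) = -7*(s + s*(-8 + V)) = -7*s - 7*s*(-8 + V))
-S(f, R) = -7*39*(7 - 1*(-144)) = -7*39*(7 + 144) = -7*39*151 = -1*41223 = -41223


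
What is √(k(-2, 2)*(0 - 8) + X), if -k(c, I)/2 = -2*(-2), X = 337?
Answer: √401 ≈ 20.025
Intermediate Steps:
k(c, I) = -8 (k(c, I) = -(-4)*(-2) = -2*4 = -8)
√(k(-2, 2)*(0 - 8) + X) = √(-8*(0 - 8) + 337) = √(-8*(-8) + 337) = √(64 + 337) = √401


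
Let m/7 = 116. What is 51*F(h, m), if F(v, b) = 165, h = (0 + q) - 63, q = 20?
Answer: 8415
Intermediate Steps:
m = 812 (m = 7*116 = 812)
h = -43 (h = (0 + 20) - 63 = 20 - 63 = -43)
51*F(h, m) = 51*165 = 8415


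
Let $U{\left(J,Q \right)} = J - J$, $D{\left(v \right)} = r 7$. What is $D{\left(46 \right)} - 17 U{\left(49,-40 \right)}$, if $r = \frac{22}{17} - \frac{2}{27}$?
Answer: $\frac{3920}{459} \approx 8.5403$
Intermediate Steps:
$r = \frac{560}{459}$ ($r = 22 \cdot \frac{1}{17} - \frac{2}{27} = \frac{22}{17} - \frac{2}{27} = \frac{560}{459} \approx 1.22$)
$D{\left(v \right)} = \frac{3920}{459}$ ($D{\left(v \right)} = \frac{560}{459} \cdot 7 = \frac{3920}{459}$)
$U{\left(J,Q \right)} = 0$
$D{\left(46 \right)} - 17 U{\left(49,-40 \right)} = \frac{3920}{459} - 17 \cdot 0 = \frac{3920}{459} - 0 = \frac{3920}{459} + 0 = \frac{3920}{459}$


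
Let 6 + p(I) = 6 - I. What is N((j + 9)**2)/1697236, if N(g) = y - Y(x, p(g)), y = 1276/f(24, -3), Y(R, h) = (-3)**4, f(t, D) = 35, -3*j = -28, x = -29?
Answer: -1559/59403260 ≈ -2.6244e-5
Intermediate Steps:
j = 28/3 (j = -1/3*(-28) = 28/3 ≈ 9.3333)
p(I) = -I (p(I) = -6 + (6 - I) = -I)
Y(R, h) = 81
y = 1276/35 ≈ 36.457
N(g) = -1559/35 (N(g) = 1276/35 - 1*81 = 1276/35 - 81 = -1559/35)
N((j + 9)**2)/1697236 = -1559/35/1697236 = -1559/35*1/1697236 = -1559/59403260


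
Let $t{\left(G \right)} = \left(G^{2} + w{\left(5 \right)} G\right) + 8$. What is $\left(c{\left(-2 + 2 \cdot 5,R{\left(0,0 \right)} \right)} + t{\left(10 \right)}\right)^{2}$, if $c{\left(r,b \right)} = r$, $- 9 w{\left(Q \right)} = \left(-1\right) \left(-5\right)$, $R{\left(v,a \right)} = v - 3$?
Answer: $\frac{988036}{81} \approx 12198.0$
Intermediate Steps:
$R{\left(v,a \right)} = -3 + v$
$w{\left(Q \right)} = - \frac{5}{9}$ ($w{\left(Q \right)} = - \frac{\left(-1\right) \left(-5\right)}{9} = \left(- \frac{1}{9}\right) 5 = - \frac{5}{9}$)
$t{\left(G \right)} = 8 + G^{2} - \frac{5 G}{9}$ ($t{\left(G \right)} = \left(G^{2} - \frac{5 G}{9}\right) + 8 = 8 + G^{2} - \frac{5 G}{9}$)
$\left(c{\left(-2 + 2 \cdot 5,R{\left(0,0 \right)} \right)} + t{\left(10 \right)}\right)^{2} = \left(\left(-2 + 2 \cdot 5\right) + \left(8 + 10^{2} - \frac{50}{9}\right)\right)^{2} = \left(\left(-2 + 10\right) + \left(8 + 100 - \frac{50}{9}\right)\right)^{2} = \left(8 + \frac{922}{9}\right)^{2} = \left(\frac{994}{9}\right)^{2} = \frac{988036}{81}$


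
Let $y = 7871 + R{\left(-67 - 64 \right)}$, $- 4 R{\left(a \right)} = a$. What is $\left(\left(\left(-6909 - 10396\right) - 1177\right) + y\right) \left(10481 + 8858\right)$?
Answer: $- \frac{818291107}{4} \approx -2.0457 \cdot 10^{8}$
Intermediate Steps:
$R{\left(a \right)} = - \frac{a}{4}$
$y = \frac{31615}{4}$ ($y = 7871 - \frac{-67 - 64}{4} = 7871 - - \frac{131}{4} = 7871 + \frac{131}{4} = \frac{31615}{4} \approx 7903.8$)
$\left(\left(\left(-6909 - 10396\right) - 1177\right) + y\right) \left(10481 + 8858\right) = \left(\left(\left(-6909 - 10396\right) - 1177\right) + \frac{31615}{4}\right) \left(10481 + 8858\right) = \left(\left(-17305 - 1177\right) + \frac{31615}{4}\right) 19339 = \left(-18482 + \frac{31615}{4}\right) 19339 = \left(- \frac{42313}{4}\right) 19339 = - \frac{818291107}{4}$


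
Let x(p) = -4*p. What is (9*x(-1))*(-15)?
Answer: -540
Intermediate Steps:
(9*x(-1))*(-15) = (9*(-4*(-1)))*(-15) = (9*4)*(-15) = 36*(-15) = -540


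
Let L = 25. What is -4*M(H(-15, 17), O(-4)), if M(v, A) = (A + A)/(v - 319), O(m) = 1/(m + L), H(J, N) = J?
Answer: 4/3507 ≈ 0.0011406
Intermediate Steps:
O(m) = 1/(25 + m) (O(m) = 1/(m + 25) = 1/(25 + m))
M(v, A) = 2*A/(-319 + v) (M(v, A) = (2*A)/(-319 + v) = 2*A/(-319 + v))
-4*M(H(-15, 17), O(-4)) = -8/((25 - 4)*(-319 - 15)) = -8/(21*(-334)) = -8*(-1)/(21*334) = -4*(-1/3507) = 4/3507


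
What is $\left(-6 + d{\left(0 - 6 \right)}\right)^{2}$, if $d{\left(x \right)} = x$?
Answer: $144$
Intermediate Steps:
$\left(-6 + d{\left(0 - 6 \right)}\right)^{2} = \left(-6 + \left(0 - 6\right)\right)^{2} = \left(-6 - 6\right)^{2} = \left(-12\right)^{2} = 144$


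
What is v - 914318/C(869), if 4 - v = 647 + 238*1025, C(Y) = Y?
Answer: -213465635/869 ≈ -2.4565e+5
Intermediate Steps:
v = -244593 (v = 4 - (647 + 238*1025) = 4 - (647 + 243950) = 4 - 1*244597 = 4 - 244597 = -244593)
v - 914318/C(869) = -244593 - 914318/869 = -213465635/869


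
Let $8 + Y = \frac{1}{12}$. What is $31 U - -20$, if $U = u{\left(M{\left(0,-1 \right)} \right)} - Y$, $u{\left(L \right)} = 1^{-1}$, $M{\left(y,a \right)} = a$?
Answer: $\frac{3557}{12} \approx 296.42$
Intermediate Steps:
$Y = - \frac{95}{12}$ ($Y = -8 + \frac{1}{12} = - \frac{95}{12} \approx -7.9167$)
$u{\left(L \right)} = 1$
$U = \frac{107}{12}$ ($U = 1 - - \frac{95}{12} = 1 + \frac{95}{12} = \frac{107}{12} \approx 8.9167$)
$31 U - -20 = 31 \cdot \frac{107}{12} - -20 = \frac{3317}{12} + \left(-5 + 25\right) = \frac{3317}{12} + 20 = \frac{3557}{12}$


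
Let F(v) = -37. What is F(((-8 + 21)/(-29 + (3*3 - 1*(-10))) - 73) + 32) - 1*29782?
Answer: -29819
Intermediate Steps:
F(((-8 + 21)/(-29 + (3*3 - 1*(-10))) - 73) + 32) - 1*29782 = -37 - 1*29782 = -37 - 29782 = -29819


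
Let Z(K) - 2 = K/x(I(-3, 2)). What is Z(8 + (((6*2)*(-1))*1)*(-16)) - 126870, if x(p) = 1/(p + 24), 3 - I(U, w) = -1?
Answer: -121268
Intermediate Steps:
I(U, w) = 4 (I(U, w) = 3 - 1*(-1) = 3 + 1 = 4)
x(p) = 1/(24 + p)
Z(K) = 2 + 28*K (Z(K) = 2 + K/(1/(24 + 4)) = 2 + K/(1/28) = 2 + K*28 = 2 + 28*K)
Z(8 + (((6*2)*(-1))*1)*(-16)) - 126870 = (2 + 28*(8 + (((6*2)*(-1))*1)*(-16))) - 126870 = (2 + 28*(8 + ((12*(-1))*1)*(-16))) - 126870 = (2 + 28*(8 - 12*1*(-16))) - 126870 = (2 + 28*(8 - 12*(-16))) - 126870 = (2 + 28*(8 + 192)) - 126870 = (2 + 28*200) - 126870 = (2 + 5600) - 126870 = 5602 - 126870 = -121268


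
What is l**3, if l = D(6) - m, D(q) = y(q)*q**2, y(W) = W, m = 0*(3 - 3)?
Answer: 10077696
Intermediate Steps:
m = 0 (m = 0*0 = 0)
D(q) = q**3 (D(q) = q*q**2 = q**3)
l = 216 (l = 6**3 - 1*0 = 216 + 0 = 216)
l**3 = 216**3 = 10077696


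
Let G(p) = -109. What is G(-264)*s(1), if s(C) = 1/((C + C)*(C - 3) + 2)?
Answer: 109/2 ≈ 54.500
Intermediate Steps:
s(C) = 1/(2 + 2*C*(-3 + C)) (s(C) = 1/((2*C)*(-3 + C) + 2) = 1/(2*C*(-3 + C) + 2) = 1/(2 + 2*C*(-3 + C)))
G(-264)*s(1) = -109/(2*(1 + 1**2 - 3*1)) = -109/(2*(1 + 1 - 3)) = -109/(2*(-1)) = -109*(-1)/2 = -109*(-1/2) = 109/2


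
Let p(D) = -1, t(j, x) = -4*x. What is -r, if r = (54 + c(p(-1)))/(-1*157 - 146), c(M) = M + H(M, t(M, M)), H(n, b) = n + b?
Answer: 56/303 ≈ 0.18482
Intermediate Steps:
H(n, b) = b + n
c(M) = -2*M (c(M) = M + (-4*M + M) = M - 3*M = -2*M)
r = -56/303 (r = (54 - 2*(-1))/(-1*157 - 146) = (54 + 2)/(-157 - 146) = 56/(-303) = 56*(-1/303) = -56/303 ≈ -0.18482)
-r = -1*(-56/303) = 56/303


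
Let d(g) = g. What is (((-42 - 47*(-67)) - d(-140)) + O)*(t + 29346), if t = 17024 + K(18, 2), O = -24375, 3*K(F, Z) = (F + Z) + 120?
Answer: -2942074000/3 ≈ -9.8069e+8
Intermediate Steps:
K(F, Z) = 40 + F/3 + Z/3 (K(F, Z) = ((F + Z) + 120)/3 = (120 + F + Z)/3 = 40 + F/3 + Z/3)
t = 51212/3 (t = 17024 + (40 + (⅓)*18 + (⅓)*2) = 17024 + (40 + 6 + ⅔) = 17024 + 140/3 = 51212/3 ≈ 17071.)
(((-42 - 47*(-67)) - d(-140)) + O)*(t + 29346) = (((-42 - 47*(-67)) - 1*(-140)) - 24375)*(51212/3 + 29346) = (((-42 + 3149) + 140) - 24375)*(139250/3) = ((3107 + 140) - 24375)*(139250/3) = (3247 - 24375)*(139250/3) = -21128*139250/3 = -2942074000/3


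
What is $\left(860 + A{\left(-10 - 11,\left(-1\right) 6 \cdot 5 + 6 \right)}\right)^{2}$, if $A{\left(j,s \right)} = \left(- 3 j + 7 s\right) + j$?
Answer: $538756$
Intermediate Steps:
$A{\left(j,s \right)} = - 2 j + 7 s$
$\left(860 + A{\left(-10 - 11,\left(-1\right) 6 \cdot 5 + 6 \right)}\right)^{2} = \left(860 + \left(- 2 \left(-10 - 11\right) + 7 \left(\left(-1\right) 6 \cdot 5 + 6\right)\right)\right)^{2} = \left(860 + \left(\left(-2\right) \left(-21\right) + 7 \left(\left(-6\right) 5 + 6\right)\right)\right)^{2} = \left(860 + \left(42 + 7 \left(-30 + 6\right)\right)\right)^{2} = \left(860 + \left(42 + 7 \left(-24\right)\right)\right)^{2} = \left(860 + \left(42 - 168\right)\right)^{2} = \left(860 - 126\right)^{2} = 734^{2} = 538756$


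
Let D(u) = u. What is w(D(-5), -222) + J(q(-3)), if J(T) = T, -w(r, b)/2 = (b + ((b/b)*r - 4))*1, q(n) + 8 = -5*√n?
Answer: 454 - 5*I*√3 ≈ 454.0 - 8.6602*I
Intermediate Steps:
q(n) = -8 - 5*√n
w(r, b) = 8 - 2*b - 2*r (w(r, b) = -2*(b + ((b/b)*r - 4)) = -2*(b + (1*r - 4)) = -2*(b + (r - 4)) = -2*(b + (-4 + r)) = -2*(-4 + b + r) = 8 - 2*b - 2*r)
w(D(-5), -222) + J(q(-3)) = (8 - 2*(-222) - 2*(-5)) + (-8 - 5*I*√3) = (8 + 444 + 10) + (-8 - 5*I*√3) = 462 + (-8 - 5*I*√3) = 454 - 5*I*√3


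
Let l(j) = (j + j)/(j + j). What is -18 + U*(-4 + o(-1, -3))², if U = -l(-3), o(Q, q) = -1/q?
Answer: -283/9 ≈ -31.444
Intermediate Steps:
l(j) = 1 (l(j) = (2*j)/((2*j)) = (2*j)*(1/(2*j)) = 1)
U = -1 (U = -1*1 = -1)
-18 + U*(-4 + o(-1, -3))² = -18 - (-4 - 1/(-3))² = -18 - (-4 - 1*(-⅓))² = -18 - (-4 + ⅓)² = -18 - (-11/3)² = -18 - 1*121/9 = -18 - 121/9 = -283/9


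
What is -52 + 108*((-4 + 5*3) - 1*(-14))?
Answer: 2648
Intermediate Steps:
-52 + 108*((-4 + 5*3) - 1*(-14)) = -52 + 108*((-4 + 15) + 14) = -52 + 108*(11 + 14) = -52 + 108*25 = -52 + 2700 = 2648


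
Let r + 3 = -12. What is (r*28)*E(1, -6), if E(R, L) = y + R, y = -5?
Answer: 1680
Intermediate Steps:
E(R, L) = -5 + R
r = -15 (r = -3 - 12 = -15)
(r*28)*E(1, -6) = (-15*28)*(-5 + 1) = -420*(-4) = 1680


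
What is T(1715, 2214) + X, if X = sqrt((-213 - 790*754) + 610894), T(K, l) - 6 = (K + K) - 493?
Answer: 2943 + 3*sqrt(1669) ≈ 3065.6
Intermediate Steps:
T(K, l) = -487 + 2*K (T(K, l) = 6 + ((K + K) - 493) = 6 + (2*K - 493) = 6 + (-493 + 2*K) = -487 + 2*K)
X = 3*sqrt(1669) (X = sqrt((-213 - 595660) + 610894) = sqrt(-595873 + 610894) = sqrt(15021) = 3*sqrt(1669) ≈ 122.56)
T(1715, 2214) + X = (-487 + 2*1715) + 3*sqrt(1669) = (-487 + 3430) + 3*sqrt(1669) = 2943 + 3*sqrt(1669)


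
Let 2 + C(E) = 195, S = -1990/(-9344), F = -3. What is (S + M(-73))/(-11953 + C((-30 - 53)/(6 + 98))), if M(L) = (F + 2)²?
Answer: -1889/18314240 ≈ -0.00010314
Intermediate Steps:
M(L) = 1 (M(L) = (-3 + 2)² = (-1)² = 1)
S = 995/4672 (S = -1990*(-1/9344) = 995/4672 ≈ 0.21297)
C(E) = 193 (C(E) = -2 + 195 = 193)
(S + M(-73))/(-11953 + C((-30 - 53)/(6 + 98))) = (995/4672 + 1)/(-11953 + 193) = (5667/4672)/(-11760) = (5667/4672)*(-1/11760) = -1889/18314240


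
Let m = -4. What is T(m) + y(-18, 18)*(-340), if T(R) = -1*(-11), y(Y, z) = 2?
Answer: -669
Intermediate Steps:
T(R) = 11
T(m) + y(-18, 18)*(-340) = 11 + 2*(-340) = 11 - 680 = -669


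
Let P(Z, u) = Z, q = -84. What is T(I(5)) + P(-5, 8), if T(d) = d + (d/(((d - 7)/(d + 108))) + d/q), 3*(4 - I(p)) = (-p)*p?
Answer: 287741/1008 ≈ 285.46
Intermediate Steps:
I(p) = 4 + p²/3 (I(p) = 4 - (-p)*p/3 = 4 - (-1)*p²/3 = 4 + p²/3)
T(d) = 83*d/84 + d*(108 + d)/(-7 + d) (T(d) = d + (d/(((d - 7)/(d + 108))) + d/(-84)) = d + (d/(((-7 + d)/(108 + d))) + d*(-1/84)) = d + (d/(((-7 + d)/(108 + d))) - d/84) = d + (d*((108 + d)/(-7 + d)) - d/84) = d + (d*(108 + d)/(-7 + d) - d/84) = d + (-d/84 + d*(108 + d)/(-7 + d)) = 83*d/84 + d*(108 + d)/(-7 + d))
T(I(5)) + P(-5, 8) = (4 + (⅓)*5²)*(8491 + 167*(4 + (⅓)*5²))/(84*(-7 + (4 + (⅓)*5²))) - 5 = (4 + (⅓)*25)*(8491 + 167*(4 + (⅓)*25))/(84*(-7 + (4 + (⅓)*25))) - 5 = (4 + 25/3)*(8491 + 167*(4 + 25/3))/(84*(-7 + (4 + 25/3))) - 5 = (1/84)*(37/3)*(8491 + 167*(37/3))/(-7 + 37/3) - 5 = (1/84)*(37/3)*(8491 + 6179/3)/(16/3) - 5 = (1/84)*(37/3)*(3/16)*(31652/3) - 5 = 292781/1008 - 5 = 287741/1008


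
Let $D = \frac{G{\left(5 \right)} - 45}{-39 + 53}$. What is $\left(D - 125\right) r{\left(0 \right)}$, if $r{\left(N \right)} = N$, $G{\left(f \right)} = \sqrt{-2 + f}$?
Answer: $0$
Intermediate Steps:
$D = - \frac{45}{14} + \frac{\sqrt{3}}{14}$ ($D = \frac{\sqrt{-2 + 5} - 45}{-39 + 53} = \frac{\sqrt{3} - 45}{14} = \left(-45 + \sqrt{3}\right) \frac{1}{14} = - \frac{45}{14} + \frac{\sqrt{3}}{14} \approx -3.0906$)
$\left(D - 125\right) r{\left(0 \right)} = \left(\left(- \frac{45}{14} + \frac{\sqrt{3}}{14}\right) - 125\right) 0 = \left(- \frac{1795}{14} + \frac{\sqrt{3}}{14}\right) 0 = 0$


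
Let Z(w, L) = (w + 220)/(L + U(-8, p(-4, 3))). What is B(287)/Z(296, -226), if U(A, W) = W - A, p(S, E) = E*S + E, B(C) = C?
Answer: -65149/516 ≈ -126.26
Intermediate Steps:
p(S, E) = E + E*S
Z(w, L) = (220 + w)/(-1 + L) (Z(w, L) = (w + 220)/(L + (3*(1 - 4) - 1*(-8))) = (220 + w)/(L + (3*(-3) + 8)) = (220 + w)/(L + (-9 + 8)) = (220 + w)/(L - 1) = (220 + w)/(-1 + L))
B(287)/Z(296, -226) = 287/(((220 + 296)/(-1 - 226))) = 287/((516/(-227))) = 287/((-1/227*516)) = 287/(-516/227) = 287*(-227/516) = -65149/516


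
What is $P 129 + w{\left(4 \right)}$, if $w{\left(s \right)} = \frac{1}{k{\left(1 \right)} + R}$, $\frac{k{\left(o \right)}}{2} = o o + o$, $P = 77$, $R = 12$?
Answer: $\frac{158929}{16} \approx 9933.1$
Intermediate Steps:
$k{\left(o \right)} = 2 o + 2 o^{2}$ ($k{\left(o \right)} = 2 \left(o o + o\right) = 2 \left(o^{2} + o\right) = 2 \left(o + o^{2}\right) = 2 o + 2 o^{2}$)
$w{\left(s \right)} = \frac{1}{16}$ ($w{\left(s \right)} = \frac{1}{2 \cdot 1 \left(1 + 1\right) + 12} = \frac{1}{2 \cdot 1 \cdot 2 + 12} = \frac{1}{4 + 12} = \frac{1}{16}$)
$P 129 + w{\left(4 \right)} = 77 \cdot 129 + \frac{1}{16} = 9933 + \frac{1}{16} = \frac{158929}{16}$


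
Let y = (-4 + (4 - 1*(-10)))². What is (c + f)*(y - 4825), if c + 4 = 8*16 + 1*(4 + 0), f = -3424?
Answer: 15573600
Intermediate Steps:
y = 100 (y = (-4 + (4 + 10))² = (-4 + 14)² = 10² = 100)
c = 128 (c = -4 + (8*16 + 1*(4 + 0)) = -4 + (128 + 1*4) = -4 + (128 + 4) = -4 + 132 = 128)
(c + f)*(y - 4825) = (128 - 3424)*(100 - 4825) = -3296*(-4725) = 15573600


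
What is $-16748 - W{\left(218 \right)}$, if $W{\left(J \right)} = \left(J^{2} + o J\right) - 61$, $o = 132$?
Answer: $-92987$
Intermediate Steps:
$W{\left(J \right)} = -61 + J^{2} + 132 J$ ($W{\left(J \right)} = \left(J^{2} + 132 J\right) - 61 = -61 + J^{2} + 132 J$)
$-16748 - W{\left(218 \right)} = -16748 - \left(-61 + 218^{2} + 132 \cdot 218\right) = -16748 - \left(-61 + 47524 + 28776\right) = -16748 - 76239 = -92987$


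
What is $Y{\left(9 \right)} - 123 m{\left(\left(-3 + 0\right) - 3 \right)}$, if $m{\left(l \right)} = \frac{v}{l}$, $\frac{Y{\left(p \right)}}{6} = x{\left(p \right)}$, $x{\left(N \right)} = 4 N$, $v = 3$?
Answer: $\frac{555}{2} \approx 277.5$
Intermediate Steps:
$Y{\left(p \right)} = 24 p$ ($Y{\left(p \right)} = 6 \cdot 4 p = 24 p$)
$m{\left(l \right)} = \frac{3}{l}$
$Y{\left(9 \right)} - 123 m{\left(\left(-3 + 0\right) - 3 \right)} = 24 \cdot 9 - 123 \frac{3}{\left(-3 + 0\right) - 3} = 216 - 123 \frac{3}{-3 - 3} = 216 - 123 \frac{3}{-6} = 216 - 123 \cdot 3 \left(- \frac{1}{6}\right) = 216 - - \frac{123}{2} = 216 + \frac{123}{2} = \frac{555}{2}$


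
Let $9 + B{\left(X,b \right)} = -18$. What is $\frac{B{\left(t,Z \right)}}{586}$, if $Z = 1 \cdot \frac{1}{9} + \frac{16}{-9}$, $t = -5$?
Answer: $- \frac{27}{586} \approx -0.046075$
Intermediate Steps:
$Z = - \frac{5}{3}$ ($Z = 1 \cdot \frac{1}{9} + 16 \left(- \frac{1}{9}\right) = \frac{1}{9} - \frac{16}{9} = - \frac{5}{3} \approx -1.6667$)
$B{\left(X,b \right)} = -27$ ($B{\left(X,b \right)} = -9 - 18 = -27$)
$\frac{B{\left(t,Z \right)}}{586} = - \frac{27}{586}$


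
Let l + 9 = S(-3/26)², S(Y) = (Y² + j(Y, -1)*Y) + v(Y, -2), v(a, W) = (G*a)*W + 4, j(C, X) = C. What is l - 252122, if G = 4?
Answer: -28801655035/114244 ≈ -2.5211e+5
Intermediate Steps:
v(a, W) = 4 + 4*W*a (v(a, W) = (4*a)*W + 4 = 4*W*a + 4 = 4 + 4*W*a)
S(Y) = 4 - 8*Y + 2*Y² (S(Y) = (Y² + Y*Y) + (4 + 4*(-2)*Y) = (Y² + Y²) + (4 - 8*Y) = 2*Y² + (4 - 8*Y) = 4 - 8*Y + 2*Y²)
l = 1770733/114244 (l = -9 + (4 - (-24)/26 + 2*(-3/26)²)² = -9 + (4 - (-24)/26 + 2*(-3*1/26)²)² = -9 + (4 - 8*(-3/26) + 2*(-3/26)²)² = -9 + (4 + 12/13 + 2*(9/676))² = -9 + (4 + 12/13 + 9/338)² = -9 + (1673/338)² = -9 + 2798929/114244 = 1770733/114244 ≈ 15.500)
l - 252122 = 1770733/114244 - 252122 = -28801655035/114244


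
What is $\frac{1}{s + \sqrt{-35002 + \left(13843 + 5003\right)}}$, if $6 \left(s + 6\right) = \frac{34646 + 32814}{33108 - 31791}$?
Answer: $\frac{1414458}{9010789969} - \frac{15610401 i \sqrt{4039}}{126151059566} \approx 0.00015697 - 0.0078643 i$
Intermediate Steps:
$s = \frac{10024}{3951}$ ($s = -6 + \frac{\left(34646 + 32814\right) \frac{1}{33108 - 31791}}{6} = -6 + \frac{67460 \cdot \frac{1}{1317}}{6} = -6 + \frac{1}{6} \cdot \frac{67460}{1317} = -6 + \frac{33730}{3951} = \frac{10024}{3951} \approx 2.5371$)
$\frac{1}{s + \sqrt{-35002 + \left(13843 + 5003\right)}} = \frac{1}{\frac{10024}{3951} + \sqrt{-35002 + \left(13843 + 5003\right)}} = \frac{1}{\frac{10024}{3951} + \sqrt{-35002 + 18846}} = \frac{1}{\frac{10024}{3951} + \sqrt{-16156}} = \frac{1}{\frac{10024}{3951} + 2 i \sqrt{4039}}$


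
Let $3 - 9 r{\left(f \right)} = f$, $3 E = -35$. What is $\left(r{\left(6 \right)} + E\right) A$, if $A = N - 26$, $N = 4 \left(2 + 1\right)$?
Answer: $168$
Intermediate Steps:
$E = - \frac{35}{3}$ ($E = \frac{1}{3} \left(-35\right) = - \frac{35}{3} \approx -11.667$)
$r{\left(f \right)} = \frac{1}{3} - \frac{f}{9}$
$N = 12$ ($N = 4 \cdot 3 = 12$)
$A = -14$ ($A = 12 - 26 = -14$)
$\left(r{\left(6 \right)} + E\right) A = \left(\left(\frac{1}{3} - \frac{2}{3}\right) - \frac{35}{3}\right) \left(-14\right) = \left(- \frac{1}{3} - \frac{35}{3}\right) \left(-14\right) = \left(-12\right) \left(-14\right) = 168$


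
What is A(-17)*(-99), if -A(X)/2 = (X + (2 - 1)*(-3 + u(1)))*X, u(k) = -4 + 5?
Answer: 63954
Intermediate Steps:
u(k) = 1
A(X) = -2*X*(-2 + X) (A(X) = -2*(X + (2 - 1)*(-3 + 1))*X = -2*(X + 1*(-2))*X = -2*(X - 2)*X = -2*(-2 + X)*X = -2*X*(-2 + X))
A(-17)*(-99) = (2*(-17)*(2 - 1*(-17)))*(-99) = (2*(-17)*(2 + 17))*(-99) = (2*(-17)*19)*(-99) = -646*(-99) = 63954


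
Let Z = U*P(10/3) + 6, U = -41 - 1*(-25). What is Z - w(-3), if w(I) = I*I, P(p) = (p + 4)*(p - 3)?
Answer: -379/9 ≈ -42.111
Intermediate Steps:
P(p) = (-3 + p)*(4 + p) (P(p) = (4 + p)*(-3 + p) = (-3 + p)*(4 + p))
U = -16 (U = -41 + 25 = -16)
w(I) = I²
Z = -298/9 (Z = -16*(-12 + 10/3 + (10/3)²) + 6 = -16*(-12 + 10/3 + 100/9) + 6 = -16*22/9 + 6 = -352/9 + 6 = -298/9 ≈ -33.111)
Z - w(-3) = -298/9 - 1*(-3)² = -298/9 - 1*9 = -298/9 - 9 = -379/9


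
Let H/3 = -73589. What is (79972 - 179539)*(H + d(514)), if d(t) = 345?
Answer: 21946757274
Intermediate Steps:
H = -220767 (H = 3*(-73589) = -220767)
(79972 - 179539)*(H + d(514)) = (79972 - 179539)*(-220767 + 345) = -99567*(-220422) = 21946757274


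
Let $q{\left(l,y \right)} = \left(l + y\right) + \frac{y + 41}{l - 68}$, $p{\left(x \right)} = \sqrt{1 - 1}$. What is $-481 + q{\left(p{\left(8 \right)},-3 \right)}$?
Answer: $- \frac{16475}{34} \approx -484.56$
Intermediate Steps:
$p{\left(x \right)} = 0$ ($p{\left(x \right)} = \sqrt{0} = 0$)
$q{\left(l,y \right)} = l + y + \frac{41 + y}{-68 + l}$ ($q{\left(l,y \right)} = \left(l + y\right) + \frac{41 + y}{-68 + l} = l + y + \frac{41 + y}{-68 + l}$)
$-481 + q{\left(p{\left(8 \right)},-3 \right)} = -481 + \frac{41 + 0^{2} - 0 - -201 + 0 \left(-3\right)}{-68 + 0} = -481 + \frac{41 + 0 + 0 + 201 + 0}{-68} = -481 - \frac{121}{34} = - \frac{16475}{34}$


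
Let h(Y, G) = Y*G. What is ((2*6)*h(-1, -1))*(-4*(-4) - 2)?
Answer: 168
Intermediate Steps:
h(Y, G) = G*Y
((2*6)*h(-1, -1))*(-4*(-4) - 2) = ((2*6)*(-1*(-1)))*(-4*(-4) - 2) = (12*1)*(16 - 2) = 12*14 = 168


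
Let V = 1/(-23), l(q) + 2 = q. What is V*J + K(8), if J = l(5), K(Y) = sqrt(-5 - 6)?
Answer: -3/23 + I*sqrt(11) ≈ -0.13043 + 3.3166*I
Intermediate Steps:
l(q) = -2 + q
K(Y) = I*sqrt(11) (K(Y) = sqrt(-11) = I*sqrt(11))
J = 3 (J = -2 + 5 = 3)
V = -1/23 ≈ -0.043478
V*J + K(8) = -1/23*3 + I*sqrt(11) = -3/23 + I*sqrt(11)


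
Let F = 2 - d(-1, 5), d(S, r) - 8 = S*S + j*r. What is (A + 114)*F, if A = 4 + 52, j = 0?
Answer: -1190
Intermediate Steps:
d(S, r) = 8 + S**2 (d(S, r) = 8 + (S*S + 0*r) = 8 + (S**2 + 0) = 8 + S**2)
A = 56
F = -7 (F = 2 - (8 + (-1)**2) = 2 - (8 + 1) = 2 - 1*9 = 2 - 9 = -7)
(A + 114)*F = (56 + 114)*(-7) = 170*(-7) = -1190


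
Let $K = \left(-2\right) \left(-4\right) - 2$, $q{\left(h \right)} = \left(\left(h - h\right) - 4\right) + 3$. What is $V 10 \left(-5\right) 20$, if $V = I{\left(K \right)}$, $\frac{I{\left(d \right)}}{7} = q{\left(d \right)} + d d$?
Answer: $-245000$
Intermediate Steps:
$q{\left(h \right)} = -1$ ($q{\left(h \right)} = \left(0 - 4\right) + 3 = -4 + 3 = -1$)
$K = 6$ ($K = 8 - 2 = 6$)
$I{\left(d \right)} = -7 + 7 d^{2}$ ($I{\left(d \right)} = 7 \left(-1 + d d\right) = 7 \left(-1 + d^{2}\right) = -7 + 7 d^{2}$)
$V = 245$ ($V = -7 + 7 \cdot 6^{2} = -7 + 7 \cdot 36 = -7 + 252 = 245$)
$V 10 \left(-5\right) 20 = 245 \cdot 10 \left(-5\right) 20 = 245 \left(\left(-50\right) 20\right) = 245 \left(-1000\right) = -245000$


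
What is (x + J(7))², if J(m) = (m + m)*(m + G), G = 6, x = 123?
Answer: 93025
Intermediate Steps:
J(m) = 2*m*(6 + m) (J(m) = (m + m)*(m + 6) = (2*m)*(6 + m) = 2*m*(6 + m))
(x + J(7))² = (123 + 2*7*(6 + 7))² = (123 + 2*7*13)² = (123 + 182)² = 305² = 93025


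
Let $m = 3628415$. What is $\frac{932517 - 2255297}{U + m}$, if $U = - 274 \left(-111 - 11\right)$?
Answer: $- \frac{1322780}{3661843} \approx -0.36123$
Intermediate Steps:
$U = 33428$ ($U = - 274 \left(-111 - 11\right) = \left(-274\right) \left(-122\right) = 33428$)
$\frac{932517 - 2255297}{U + m} = \frac{932517 - 2255297}{33428 + 3628415} = - \frac{1322780}{3661843}$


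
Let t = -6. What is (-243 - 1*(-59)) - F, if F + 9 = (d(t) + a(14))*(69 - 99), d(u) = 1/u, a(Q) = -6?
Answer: -360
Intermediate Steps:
F = 176 (F = -9 + (1/(-6) - 6)*(69 - 99) = -9 + (-1/6 - 6)*(-30) = -9 - 37/6*(-30) = -9 + 185 = 176)
(-243 - 1*(-59)) - F = (-243 - 1*(-59)) - 1*176 = (-243 + 59) - 176 = -184 - 176 = -360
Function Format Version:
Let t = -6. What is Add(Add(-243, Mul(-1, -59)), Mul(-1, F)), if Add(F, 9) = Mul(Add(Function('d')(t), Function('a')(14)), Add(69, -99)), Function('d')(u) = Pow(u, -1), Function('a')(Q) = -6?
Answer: -360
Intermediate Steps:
F = 176 (F = Add(-9, Mul(Add(Pow(-6, -1), -6), Add(69, -99))) = Add(-9, Mul(Add(Rational(-1, 6), -6), -30)) = Add(-9, Mul(Rational(-37, 6), -30)) = Add(-9, 185) = 176)
Add(Add(-243, Mul(-1, -59)), Mul(-1, F)) = Add(Add(-243, Mul(-1, -59)), Mul(-1, 176)) = Add(Add(-243, 59), -176) = Add(-184, -176) = -360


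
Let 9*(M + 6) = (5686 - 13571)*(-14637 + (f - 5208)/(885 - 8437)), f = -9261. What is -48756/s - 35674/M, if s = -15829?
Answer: 14150540998623108/4598232451025081 ≈ 3.0774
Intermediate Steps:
M = 290494184789/22656 (M = -6 + ((5686 - 13571)*(-14637 + (-9261 - 5208)/(885 - 8437)))/9 = -6 + (-7885*(-14637 - 14469/(-7552)))/9 = -6 + (-7885*(-14637 - 14469*(-1/7552)))/9 = -6 + (-7885*(-14637 + 14469/7552))/9 = -6 + (-7885*(-110524155/7552))/9 = -6 + (1/9)*(871482962175/7552) = -6 + 290494320725/22656 = 290494184789/22656 ≈ 1.2822e+7)
-48756/s - 35674/M = -48756/(-15829) - 35674/290494184789/22656 = -48756*(-1/15829) - 35674*22656/290494184789 = 48756/15829 - 808230144/290494184789 = 14150540998623108/4598232451025081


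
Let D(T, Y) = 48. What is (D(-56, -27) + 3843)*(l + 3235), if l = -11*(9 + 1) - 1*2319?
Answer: 3136146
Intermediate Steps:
l = -2429 (l = -11*10 - 2319 = -110 - 2319 = -2429)
(D(-56, -27) + 3843)*(l + 3235) = (48 + 3843)*(-2429 + 3235) = 3891*806 = 3136146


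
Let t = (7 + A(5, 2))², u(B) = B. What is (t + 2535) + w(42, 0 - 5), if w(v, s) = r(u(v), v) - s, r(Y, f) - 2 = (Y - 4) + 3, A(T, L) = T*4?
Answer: 3312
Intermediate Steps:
A(T, L) = 4*T
r(Y, f) = 1 + Y (r(Y, f) = 2 + ((Y - 4) + 3) = 2 + ((-4 + Y) + 3) = 2 + (-1 + Y) = 1 + Y)
w(v, s) = 1 + v - s (w(v, s) = (1 + v) - s = 1 + v - s)
t = 729 (t = (7 + 4*5)² = (7 + 20)² = 27² = 729)
(t + 2535) + w(42, 0 - 5) = (729 + 2535) + (1 + 42 - (0 - 5)) = 3264 + (1 + 42 - 1*(-5)) = 3264 + (1 + 42 + 5) = 3264 + 48 = 3312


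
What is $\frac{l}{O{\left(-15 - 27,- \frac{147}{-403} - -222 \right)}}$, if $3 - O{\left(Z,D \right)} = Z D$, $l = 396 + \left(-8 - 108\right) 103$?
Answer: $- \frac{4655456}{3764955} \approx -1.2365$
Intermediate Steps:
$l = -11552$ ($l = 396 + \left(-8 - 108\right) 103 = 396 - 11948 = -11552$)
$O{\left(Z,D \right)} = 3 - D Z$ ($O{\left(Z,D \right)} = 3 - Z D = 3 - D Z$)
$\frac{l}{O{\left(-15 - 27,- \frac{147}{-403} - -222 \right)}} = - \frac{11552}{3 - \left(- \frac{147}{-403} - -222\right) \left(-15 - 27\right)} = - \frac{11552}{3 - \left(\left(-147\right) \left(- \frac{1}{403}\right) + 222\right) \left(-15 - 27\right)} = - \frac{11552}{3 - \left(\frac{147}{403} + 222\right) \left(-42\right)} = - \frac{11552}{3 - \frac{89613}{403} \left(-42\right)} = - \frac{11552}{3 + \frac{3763746}{403}} = - \frac{11552}{\frac{3764955}{403}} = \left(-11552\right) \frac{403}{3764955} = - \frac{4655456}{3764955}$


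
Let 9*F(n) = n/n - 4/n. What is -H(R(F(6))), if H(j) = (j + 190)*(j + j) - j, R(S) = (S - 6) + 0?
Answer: 1595671/729 ≈ 2188.8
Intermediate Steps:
F(n) = 1/9 - 4/(9*n) (F(n) = (n/n - 4/n)/9 = (1 - 4/n)/9 = 1/9 - 4/(9*n))
R(S) = -6 + S (R(S) = (-6 + S) + 0 = -6 + S)
H(j) = -j + 2*j*(190 + j) (H(j) = (190 + j)*(2*j) - j = 2*j*(190 + j) - j = -j + 2*j*(190 + j))
-H(R(F(6))) = -(-6 + (1/9)*(-4 + 6)/6)*(379 + 2*(-6 + (1/9)*(-4 + 6)/6)) = -(-6 + (1/9)*(1/6)*2)*(379 + 2*(-6 + (1/9)*(1/6)*2)) = -(-6 + 1/27)*(379 + 2*(-6 + 1/27)) = -(-161)*(379 + 2*(-161/27))/27 = -(-161)*(379 - 322/27)/27 = -(-161)*9911/(27*27) = -1*(-1595671/729) = 1595671/729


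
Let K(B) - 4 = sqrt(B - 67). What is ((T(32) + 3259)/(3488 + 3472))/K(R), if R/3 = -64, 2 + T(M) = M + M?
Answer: 1107/159500 - 1107*I*sqrt(259)/638000 ≈ 0.0069404 - 0.027924*I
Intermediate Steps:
T(M) = -2 + 2*M (T(M) = -2 + (M + M) = -2 + 2*M)
R = -192 (R = 3*(-64) = -192)
K(B) = 4 + sqrt(-67 + B) (K(B) = 4 + sqrt(B - 67) = 4 + sqrt(-67 + B))
((T(32) + 3259)/(3488 + 3472))/K(R) = (((-2 + 2*32) + 3259)/(3488 + 3472))/(4 + sqrt(-67 - 192)) = (((-2 + 64) + 3259)/6960)/(4 + sqrt(-259)) = ((62 + 3259)*(1/6960))/(4 + I*sqrt(259)) = (3321*(1/6960))/(4 + I*sqrt(259)) = 1107/(2320*(4 + I*sqrt(259)))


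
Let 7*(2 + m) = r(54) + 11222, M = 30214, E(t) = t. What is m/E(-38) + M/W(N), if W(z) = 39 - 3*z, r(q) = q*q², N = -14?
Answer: -401822/1539 ≈ -261.09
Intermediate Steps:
r(q) = q³
m = 24096 (m = -2 + (54³ + 11222)/7 = -2 + (157464 + 11222)/7 = -2 + (⅐)*168686 = -2 + 24098 = 24096)
m/E(-38) + M/W(N) = 24096/(-38) + 30214/(39 - 3*(-14)) = 24096*(-1/38) + 30214/(39 + 42) = -12048/19 + 30214/81 = -401822/1539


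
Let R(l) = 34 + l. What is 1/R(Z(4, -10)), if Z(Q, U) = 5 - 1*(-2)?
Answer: 1/41 ≈ 0.024390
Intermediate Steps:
Z(Q, U) = 7 (Z(Q, U) = 5 + 2 = 7)
1/R(Z(4, -10)) = 1/(34 + 7) = 1/41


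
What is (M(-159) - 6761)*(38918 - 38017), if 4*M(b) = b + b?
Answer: -12326581/2 ≈ -6.1633e+6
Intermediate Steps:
M(b) = b/2 (M(b) = (b + b)/4 = (2*b)/4 = b/2)
(M(-159) - 6761)*(38918 - 38017) = ((1/2)*(-159) - 6761)*(38918 - 38017) = (-159/2 - 6761)*901 = -13681/2*901 = -12326581/2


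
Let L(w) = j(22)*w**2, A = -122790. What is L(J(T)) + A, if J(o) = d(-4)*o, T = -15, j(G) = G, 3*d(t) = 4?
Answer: -113990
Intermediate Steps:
d(t) = 4/3 (d(t) = (1/3)*4 = 4/3)
J(o) = 4*o/3
L(w) = 22*w**2
L(J(T)) + A = 22*((4/3)*(-15))**2 - 122790 = 22*(-20)**2 - 122790 = 22*400 - 122790 = 8800 - 122790 = -113990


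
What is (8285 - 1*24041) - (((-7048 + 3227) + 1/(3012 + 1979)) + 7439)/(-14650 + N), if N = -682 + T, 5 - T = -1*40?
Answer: -1202124044813/76297417 ≈ -15756.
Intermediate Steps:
T = 45 (T = 5 - (-1)*40 = 5 - 1*(-40) = 5 + 40 = 45)
N = -637 (N = -682 + 45 = -637)
(8285 - 1*24041) - (((-7048 + 3227) + 1/(3012 + 1979)) + 7439)/(-14650 + N) = (8285 - 1*24041) - (((-7048 + 3227) + 1/(3012 + 1979)) + 7439)/(-14650 - 637) = (8285 - 24041) - ((-3821 + 1/4991) + 7439)/(-15287) = -15756 - ((-3821 + 1/4991) + 7439)*(-1)/15287 = -15756 - (-19070610/4991 + 7439)*(-1)/15287 = -15756 - 18057439*(-1)/(4991*15287) = -15756 - 1*(-18057439/76297417) = -15756 + 18057439/76297417 = -1202124044813/76297417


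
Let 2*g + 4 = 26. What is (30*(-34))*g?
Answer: -11220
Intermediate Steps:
g = 11 (g = -2 + (½)*26 = -2 + 13 = 11)
(30*(-34))*g = (30*(-34))*11 = -1020*11 = -11220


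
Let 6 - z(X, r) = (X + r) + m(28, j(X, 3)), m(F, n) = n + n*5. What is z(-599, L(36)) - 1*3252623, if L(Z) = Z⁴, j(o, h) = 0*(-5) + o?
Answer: -4928040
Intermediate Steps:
j(o, h) = o (j(o, h) = 0 + o = o)
m(F, n) = 6*n (m(F, n) = n + 5*n = 6*n)
z(X, r) = 6 - r - 7*X (z(X, r) = 6 - ((X + r) + 6*X) = 6 - (r + 7*X) = 6 + (-r - 7*X) = 6 - r - 7*X)
z(-599, L(36)) - 1*3252623 = (6 - 1*36⁴ - 7*(-599)) - 1*3252623 = (6 - 1*1679616 + 4193) - 3252623 = (6 - 1679616 + 4193) - 3252623 = -1675417 - 3252623 = -4928040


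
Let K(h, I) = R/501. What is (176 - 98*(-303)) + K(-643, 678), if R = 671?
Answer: 14965541/501 ≈ 29871.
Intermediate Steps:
K(h, I) = 671/501
(176 - 98*(-303)) + K(-643, 678) = (176 - 98*(-303)) + 671/501 = (176 + 29694) + 671/501 = 29870 + 671/501 = 14965541/501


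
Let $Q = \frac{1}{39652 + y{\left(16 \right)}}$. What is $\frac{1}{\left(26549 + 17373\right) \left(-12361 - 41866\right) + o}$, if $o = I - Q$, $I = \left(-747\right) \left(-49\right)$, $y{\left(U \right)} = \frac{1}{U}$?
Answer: $- \frac{634433}{1511042837586219} \approx -4.1986 \cdot 10^{-10}$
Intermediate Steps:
$I = 36603$
$Q = \frac{16}{634433}$ ($Q = \frac{1}{39652 + \frac{1}{16}} = \frac{1}{\frac{634433}{16}} = \frac{16}{634433} \approx 2.5219 \cdot 10^{-5}$)
$o = \frac{23222151083}{634433}$ ($o = 36603 - \frac{16}{634433} = \frac{23222151083}{634433} \approx 36603.0$)
$\frac{1}{\left(26549 + 17373\right) \left(-12361 - 41866\right) + o} = \frac{1}{\left(26549 + 17373\right) \left(-12361 - 41866\right) + \frac{23222151083}{634433}} = \frac{1}{43922 \left(-54227\right) + \frac{23222151083}{634433}} = \frac{1}{-2381758294 + \frac{23222151083}{634433}} = \frac{1}{- \frac{1511042837586219}{634433}} = - \frac{634433}{1511042837586219}$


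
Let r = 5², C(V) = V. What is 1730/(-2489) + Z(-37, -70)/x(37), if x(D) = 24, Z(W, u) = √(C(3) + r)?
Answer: -1730/2489 + √7/12 ≈ -0.47458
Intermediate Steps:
r = 25
Z(W, u) = 2*√7 (Z(W, u) = √(3 + 25) = √28 = 2*√7)
1730/(-2489) + Z(-37, -70)/x(37) = 1730/(-2489) + (2*√7)/24 = 1730*(-1/2489) + (2*√7)*(1/24) = -1730/2489 + √7/12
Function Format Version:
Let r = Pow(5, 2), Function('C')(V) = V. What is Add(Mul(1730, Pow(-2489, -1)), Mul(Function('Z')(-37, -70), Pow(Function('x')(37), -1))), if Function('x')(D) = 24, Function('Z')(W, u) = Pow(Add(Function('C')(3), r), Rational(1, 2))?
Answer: Add(Rational(-1730, 2489), Mul(Rational(1, 12), Pow(7, Rational(1, 2)))) ≈ -0.47458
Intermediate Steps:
r = 25
Function('Z')(W, u) = Mul(2, Pow(7, Rational(1, 2))) (Function('Z')(W, u) = Pow(Add(3, 25), Rational(1, 2)) = Pow(28, Rational(1, 2)) = Mul(2, Pow(7, Rational(1, 2))))
Add(Mul(1730, Pow(-2489, -1)), Mul(Function('Z')(-37, -70), Pow(Function('x')(37), -1))) = Add(Mul(1730, Pow(-2489, -1)), Mul(Mul(2, Pow(7, Rational(1, 2))), Pow(24, -1))) = Add(Mul(1730, Rational(-1, 2489)), Mul(Mul(2, Pow(7, Rational(1, 2))), Rational(1, 24))) = Add(Rational(-1730, 2489), Mul(Rational(1, 12), Pow(7, Rational(1, 2))))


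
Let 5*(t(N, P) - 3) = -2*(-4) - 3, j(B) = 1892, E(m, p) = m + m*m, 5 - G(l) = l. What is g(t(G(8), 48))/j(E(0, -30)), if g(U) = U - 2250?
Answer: -1123/946 ≈ -1.1871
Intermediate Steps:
G(l) = 5 - l
E(m, p) = m + m**2
t(N, P) = 4 (t(N, P) = 3 + (-2*(-4) - 3)/5 = 3 + (8 - 3)/5 = 3 + (1/5)*5 = 3 + 1 = 4)
g(U) = -2250 + U
g(t(G(8), 48))/j(E(0, -30)) = (-2250 + 4)/1892 = -2246*1/1892 = -1123/946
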